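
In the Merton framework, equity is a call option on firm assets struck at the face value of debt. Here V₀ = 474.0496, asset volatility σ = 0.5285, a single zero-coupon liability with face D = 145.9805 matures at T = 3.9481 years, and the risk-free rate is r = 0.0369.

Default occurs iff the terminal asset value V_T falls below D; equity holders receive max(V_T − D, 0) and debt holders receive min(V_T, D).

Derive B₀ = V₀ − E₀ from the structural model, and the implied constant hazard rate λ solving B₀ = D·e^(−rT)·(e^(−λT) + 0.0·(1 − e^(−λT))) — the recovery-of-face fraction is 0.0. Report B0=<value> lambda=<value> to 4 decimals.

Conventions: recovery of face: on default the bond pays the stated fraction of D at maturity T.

B0=114.6158 lambda=0.0244

With assets at 474.0496 and a single debt payment of 145.9805 at 3.9481 years:
d₁ = [ln(V₀/D) + (r + σ²/2)T] / (σ√T)
   = [ln(474.0496/145.9805) + (0.0369 + 0.5·0.5285²)·3.9481] / (0.5285·√3.9481)
   = [1.177839 + 0.697061] / 1.050120 = 1.785415
d₂ = d₁ − σ√T = 1.785415 − 1.050120 = 0.735294
N(d₁) = 0.962903,  N(d₂) = 0.768920,  e^(−rT) = 0.864430
E₀ = V₀·N(d₁) − D·e^(−rT)·N(d₂)
   = 474.0496·0.962903 − 145.9805·0.864430·0.768920 = 359.433817
B₀ = V₀ − E₀ = 474.0496 − 359.433817 = 114.615783
e^(−λT) = (B₀·e^(rT)/D − 0)/(1 − 0) = (114.6158·1.156832/145.9805 − 0)/1 = 0.90828007
λ = −ln(0.90828007)/3.9481 = 0.024367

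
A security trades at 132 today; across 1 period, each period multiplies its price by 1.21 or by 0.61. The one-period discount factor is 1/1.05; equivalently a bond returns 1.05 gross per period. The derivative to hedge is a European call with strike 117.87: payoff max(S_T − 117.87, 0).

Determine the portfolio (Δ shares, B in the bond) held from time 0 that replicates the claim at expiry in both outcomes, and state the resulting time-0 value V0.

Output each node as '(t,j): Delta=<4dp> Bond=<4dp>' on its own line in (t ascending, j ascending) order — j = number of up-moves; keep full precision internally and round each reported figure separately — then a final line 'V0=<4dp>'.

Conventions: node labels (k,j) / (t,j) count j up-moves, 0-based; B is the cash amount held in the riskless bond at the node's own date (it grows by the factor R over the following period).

Since d<R<u, set p* = (R−d)/(u−d) = 0.7333; price each node as the discounted p*-expectation of its children.
Expiry values: V(1,0)=0.0000, V(1,1)=41.8500
(0,0): S=132.0000. Δ = (V_up−V_dn)/(S_up−S_dn) = (41.8500−0.0000)/(159.7200−80.5200) = 0.5284. V = [p*·41.8500 + (1−p*)·0.0000]/1.05 = 29.2286. B = V − Δ·S = -40.5214.
Verification: the root portfolio costs Δ(0,0)·S0 + B(0,0) = 29.2286, matching V0.

(0,0): Delta=0.5284 Bond=-40.5214
V0=29.2286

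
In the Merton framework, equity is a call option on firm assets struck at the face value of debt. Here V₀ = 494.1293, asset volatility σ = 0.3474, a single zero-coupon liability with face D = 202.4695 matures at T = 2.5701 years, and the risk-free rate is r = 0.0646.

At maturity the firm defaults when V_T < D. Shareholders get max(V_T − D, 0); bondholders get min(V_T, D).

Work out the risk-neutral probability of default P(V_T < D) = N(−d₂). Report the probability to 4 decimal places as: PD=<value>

PD=0.0524

Work the structural quantities from V₀ = 494.1293 against face 202.4695:
d₁ = [ln(V₀/D) + (r + σ²/2)T] / (σ√T)
   = [ln(494.1293/202.4695) + (0.0646 + 0.5·0.3474²)·2.5701] / (0.3474·√2.5701)
   = [0.892208 + 0.321117] / 0.556935 = 2.178574
d₂ = d₁ − σ√T = 2.178574 − 0.556935 = 1.621639
risk-neutral PD = N(−d₂) = N(-1.621639) = 0.052440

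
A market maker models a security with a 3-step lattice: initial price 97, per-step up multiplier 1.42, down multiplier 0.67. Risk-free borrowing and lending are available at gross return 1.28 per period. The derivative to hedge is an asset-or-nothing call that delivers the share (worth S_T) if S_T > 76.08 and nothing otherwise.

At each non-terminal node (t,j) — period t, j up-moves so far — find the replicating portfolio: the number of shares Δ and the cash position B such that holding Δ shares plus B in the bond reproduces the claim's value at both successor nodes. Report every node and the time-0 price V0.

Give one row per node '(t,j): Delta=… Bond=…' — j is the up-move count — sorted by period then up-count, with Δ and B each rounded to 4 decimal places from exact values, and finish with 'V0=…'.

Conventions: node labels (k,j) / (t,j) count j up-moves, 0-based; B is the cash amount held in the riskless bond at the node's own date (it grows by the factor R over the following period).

(0,0): Delta=1.1480 Bond=-16.9501
(1,0): Delta=1.7083 Bond=-58.1146
(1,1): Delta=1.0873 Bond=-13.3378
(2,0): Delta=0.0000 Bond=0.0000
(2,1): Delta=1.8933 Bond=-91.4591
(2,2): Delta=1.0000 Bond=0.0000
V0=94.4028

Since d<R<u, set p* = (R−d)/(u−d) = 0.8133; price each node as the discounted p*-expectation of its children.
Terminal payoffs: V(3,0)=0.0000, V(3,1)=0.0000, V(3,2)=131.0458, V(3,3)=277.7389
(2,0): S=43.5433. Δ = (V_up−V_dn)/(S_up−S_dn) = (0.0000−0.0000)/(61.8315−29.1740) = 0.0000. V = [p*·0.0000 + (1−p*)·0.0000]/1.28 = 0.0000. B = V − Δ·S = 0.0000.
(2,1): S=92.2858. Δ = (V_up−V_dn)/(S_up−S_dn) = (131.0458−0.0000)/(131.0458−61.8315) = 1.8933. V = [p*·131.0458 + (1−p*)·0.0000]/1.28 = 83.2687. B = V − Δ·S = -91.4591.
(2,2): S=195.5908. Δ = (V_up−V_dn)/(S_up−S_dn) = (277.7389−131.0458)/(277.7389−131.0458) = 1.0000. V = [p*·277.7389 + (1−p*)·131.0458]/1.28 = 195.5908. B = V − Δ·S = 0.0000.
(1,0): S=64.9900. Δ = (V_up−V_dn)/(S_up−S_dn) = (83.2687−0.0000)/(92.2858−43.5433) = 1.7083. V = [p*·83.2687 + (1−p*)·0.0000]/1.28 = 52.9103. B = V − Δ·S = -58.1146.
(1,1): S=137.7400. Δ = (V_up−V_dn)/(S_up−S_dn) = (195.5908−83.2687)/(195.5908−92.2858) = 1.0873. V = [p*·195.5908 + (1−p*)·83.2687]/1.28 = 136.4250. B = V − Δ·S = -13.3378.
(0,0): S=97.0000. Δ = (V_up−V_dn)/(S_up−S_dn) = (136.4250−52.9103)/(137.7400−64.9900) = 1.1480. V = [p*·136.4250 + (1−p*)·52.9103]/1.28 = 94.4028. B = V − Δ·S = -16.9501.
Check: Δ(0,0)·S0 + B(0,0) = 94.4028 = V0.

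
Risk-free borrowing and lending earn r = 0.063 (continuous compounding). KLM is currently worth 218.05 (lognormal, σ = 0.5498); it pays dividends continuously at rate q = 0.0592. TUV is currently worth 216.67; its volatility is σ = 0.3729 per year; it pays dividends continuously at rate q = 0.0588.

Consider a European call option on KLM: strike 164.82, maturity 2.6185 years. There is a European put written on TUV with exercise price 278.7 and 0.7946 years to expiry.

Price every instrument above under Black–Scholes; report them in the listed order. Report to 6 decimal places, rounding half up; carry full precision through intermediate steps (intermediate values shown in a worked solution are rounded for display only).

[KLM call K=164.82]
σ√T = 0.5498·√2.6185 = 0.889674
d₁ = (ln(S/K) + (r−q+σ²/2)T) / (σ√T) = (ln(218.05/164.82) + (0.063−0.0592+0.5498²/2)·2.6185) / 0.889674 = (0.279870 + 0.405710) / 0.889674 = 0.770598
d₂ = d₁ − σ√T = 0.770598 − 0.889674 = -0.119077
e^{−rT} = 0.847923
e^{−qT} = 0.856402
N(d₁) = 0.779527,  N(d₂) = 0.452607
price = S·e^{−qT}·N(d₁) − K·e^{−rT}·N(d₂) = 145.567745 − 63.253983 = 82.313762
[TUV put K=278.7]
σ√T = 0.3729·√0.7946 = 0.332404
d₁ = (ln(S/K) + (r−q+σ²/2)T) / (σ√T) = (ln(216.67/278.7) + (0.063−0.0588+0.3729²/2)·0.7946) / 0.332404 = (-0.251760 + 0.058584) / 0.332404 = -0.581150
d₂ = d₁ − σ√T = -0.581150 − 0.332404 = -0.913555
e^{−rT} = 0.951173
e^{−qT} = 0.954352
N(−d₁) = 0.719430,  N(−d₂) = 0.819525
price = K·e^{−rT}·N(−d₂) − S·e^{−qT}·N(−d₁) = 217.249218 − 148.763451 = 68.485767

price(KLM call K=164.82) = 82.313762
price(TUV put K=278.7) = 68.485767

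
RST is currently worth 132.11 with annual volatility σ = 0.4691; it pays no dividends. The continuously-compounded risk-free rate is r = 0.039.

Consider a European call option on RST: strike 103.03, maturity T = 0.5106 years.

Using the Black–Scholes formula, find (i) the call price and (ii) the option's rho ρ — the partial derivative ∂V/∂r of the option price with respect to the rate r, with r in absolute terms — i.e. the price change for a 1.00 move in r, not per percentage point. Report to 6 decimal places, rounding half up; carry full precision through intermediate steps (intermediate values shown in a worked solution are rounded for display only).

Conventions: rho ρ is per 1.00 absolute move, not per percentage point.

σ√T = 0.4691·√0.5106 = 0.335201
d₁ = (ln(S/K) + (r+σ²/2)T) / (σ√T) = (ln(132.11/103.03) + (0.039+0.4691²/2)·0.5106) / 0.335201 = (0.248615 + 0.076093) / 0.335201 = 0.968695
d₂ = d₁ − σ√T = 0.968695 − 0.335201 = 0.633494
e^{−rT} = 0.980284
N(d₁) = 0.833651,  N(d₂) = 0.736794
Call price V = S·N(d₁) − K·e^{−rT}·N(d₂) = 110.133690 − 74.415222 = 35.718468
ρ = K·T·e^{−rT}·N(d₂) = 37.996412

price = 35.718468
ρ = 37.996412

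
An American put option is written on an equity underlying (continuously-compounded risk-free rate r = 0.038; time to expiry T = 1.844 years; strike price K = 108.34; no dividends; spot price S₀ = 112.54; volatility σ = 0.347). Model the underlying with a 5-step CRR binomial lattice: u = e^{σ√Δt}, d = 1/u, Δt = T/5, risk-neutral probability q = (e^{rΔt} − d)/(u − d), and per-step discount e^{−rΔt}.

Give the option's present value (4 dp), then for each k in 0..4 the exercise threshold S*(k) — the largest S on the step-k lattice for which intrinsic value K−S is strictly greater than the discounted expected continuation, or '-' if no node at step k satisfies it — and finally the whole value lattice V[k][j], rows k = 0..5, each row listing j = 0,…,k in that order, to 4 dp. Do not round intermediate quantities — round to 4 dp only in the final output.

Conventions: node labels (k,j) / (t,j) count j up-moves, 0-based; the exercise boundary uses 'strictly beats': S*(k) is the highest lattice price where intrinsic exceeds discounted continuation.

price = 16.2121
boundary = - - - 59.8069 73.8363
tree:
16.2121
24.3375 7.9120
35.2024 13.3169 2.3066
48.5331 21.8376 4.5049 0.0000
59.8968 34.5037 8.7983 0.0000 0.0000
69.1014 48.5331 17.1834 0.0000 0.0000 0.0000

Δt=0.36880  u=1.23458  d=0.80999  q=0.48075  discount=0.98608
step 5 (expiry): payoffs max(K−S,0) = 69.1014 48.5331 17.1834 0.0000 0.0000 0.0000
step 4: (k=4,j=0): S=48.4432, K−S=59.8968, hold=58.3891 ⇒ V=59.8968 exercise | (k=4,j=1): S=73.8363, K−S=34.5037, hold=32.9960 ⇒ V=34.5037 exercise | (k=4,j=2): S=112.5400, K−S=0.0000, hold=8.7983 ⇒ V=8.7983 continue | (k=4,j=3): S=171.5316, K−S=0.0000, hold=0.0000 ⇒ V=0.0000 continue | (k=4,j=4): S=261.4455, K−S=0.0000, hold=0.0000 ⇒ V=0.0000 continue  boundary S*=73.8363
step 3: (k=3,j=0): S=59.8069, K−S=48.5331, hold=47.0254 ⇒ V=48.5331 exercise | (k=3,j=1): S=91.1566, K−S=17.1834, hold=21.8376 ⇒ V=21.8376 continue | (k=3,j=2): S=138.9394, K−S=0.0000, hold=4.5049 ⇒ V=4.5049 continue | (k=3,j=3): S=211.7691, K−S=0.0000, hold=0.0000 ⇒ V=0.0000 continue  boundary S*=59.8069
step 2: (k=2,j=0): S=73.8363, K−S=34.5037, hold=35.2024 ⇒ V=35.2024 continue | (k=2,j=1): S=112.5400, K−S=0.0000, hold=13.3169 ⇒ V=13.3169 continue | (k=2,j=2): S=171.5316, K−S=0.0000, hold=2.3066 ⇒ V=2.3066 continue  boundary S*=-
step 1: (k=1,j=0): S=91.1566, K−S=17.1834, hold=24.3375 ⇒ V=24.3375 continue | (k=1,j=1): S=138.9394, K−S=0.0000, hold=7.9120 ⇒ V=7.9120 continue  boundary S*=-
step 0: (k=0,j=0): S=112.5400, K−S=0.0000, hold=16.2121 ⇒ V=16.2121 continue  boundary S*=-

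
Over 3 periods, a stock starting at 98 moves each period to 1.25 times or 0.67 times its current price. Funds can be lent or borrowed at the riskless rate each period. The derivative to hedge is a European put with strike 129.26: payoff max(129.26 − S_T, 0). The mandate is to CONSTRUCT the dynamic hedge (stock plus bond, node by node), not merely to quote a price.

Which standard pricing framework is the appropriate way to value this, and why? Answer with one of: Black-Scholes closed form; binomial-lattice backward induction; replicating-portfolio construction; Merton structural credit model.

framework: replicating-portfolio construction

Key observation: the deliverable is the dynamic trading strategy on the 3-step tree (spot 98, moves 1.25 and 0.67), so the valuation must go through the node-by-node replicating-portfolio solve.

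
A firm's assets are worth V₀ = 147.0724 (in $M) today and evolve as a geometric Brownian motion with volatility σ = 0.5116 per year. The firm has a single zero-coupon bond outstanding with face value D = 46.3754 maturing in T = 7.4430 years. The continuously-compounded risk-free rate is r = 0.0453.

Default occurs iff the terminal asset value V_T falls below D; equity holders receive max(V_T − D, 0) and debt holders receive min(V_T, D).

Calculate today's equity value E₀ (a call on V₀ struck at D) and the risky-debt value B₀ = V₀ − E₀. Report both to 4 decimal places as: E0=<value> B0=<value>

Apply the equity-as-call identities (strike 46.3754, horizon 7.4430 years):
d₁ = [ln(V₀/D) + (r + σ²/2)T] / (σ√T)
   = [ln(147.0724/46.3754) + (0.0453 + 0.5·0.5116²)·7.4430] / (0.5116·√7.4430)
   = [1.154156 + 1.311213] / 1.395740 = 1.766352
d₂ = d₁ − σ√T = 1.766352 − 1.395740 = 0.370612
N(d₁) = 0.961332,  N(d₂) = 0.644537,  e^(−rT) = 0.713789
E₀ = V₀·N(d₁) − D·e^(−rT)·N(d₂)
   = 147.0724·0.961332 − 46.3754·0.713789·0.644537 = 120.049730
B₀ = V₀ − E₀ = 147.0724 − 120.049730 = 27.022670

E0=120.0497 B0=27.0227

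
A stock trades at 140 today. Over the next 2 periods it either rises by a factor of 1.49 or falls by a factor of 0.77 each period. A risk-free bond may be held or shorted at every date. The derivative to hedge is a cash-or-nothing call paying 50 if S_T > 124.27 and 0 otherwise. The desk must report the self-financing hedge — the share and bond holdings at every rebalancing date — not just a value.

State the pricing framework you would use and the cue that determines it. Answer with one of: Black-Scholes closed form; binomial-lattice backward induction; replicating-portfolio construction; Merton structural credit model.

Key observation: the task asks for the hedge itself — share and bond holdings at every node of the 2-period tree on spot 140 with factors 1.49/0.77 — which is exactly what the replicating-portfolio construction produces.

framework: replicating-portfolio construction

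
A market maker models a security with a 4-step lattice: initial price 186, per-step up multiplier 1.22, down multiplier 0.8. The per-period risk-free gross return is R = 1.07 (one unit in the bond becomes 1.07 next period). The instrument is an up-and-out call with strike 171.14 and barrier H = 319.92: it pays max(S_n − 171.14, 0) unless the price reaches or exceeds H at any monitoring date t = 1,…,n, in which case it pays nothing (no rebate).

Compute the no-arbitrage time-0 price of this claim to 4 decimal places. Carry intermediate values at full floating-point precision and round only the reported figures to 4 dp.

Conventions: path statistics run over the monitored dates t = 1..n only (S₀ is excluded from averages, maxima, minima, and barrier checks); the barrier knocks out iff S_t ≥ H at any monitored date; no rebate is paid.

No-arbitrage gives p* = (R−d)/(u−d) = 0.6429: enumerate every path, weight its payoff by its p*-probability, and discount by R^4.
Enumerate all 2^4 = 16 price paths (U = up ×1.22, D = down ×0.8); each path with k up-moves has probability p*^k·(1−p*)^(4−k).
DDDD: M=148.8000, payoff=0.0000, prob=0.016269
UDDD: M=226.9200, payoff=0.0000, prob=0.029285
DUDD: M=181.5360, payoff=0.0000, prob=0.029285
UUDD: M=276.8424, payoff=6.0391, prob=0.052712
DDUD: M=148.8000, payoff=0.0000, prob=0.029285
UDUD: M=226.9200, payoff=6.0391, prob=0.052712
DUUD: M=221.4739, payoff=6.0391, prob=0.052712
UUUD: M=337.7477, payoff=0.0000, prob=0.094882
DDDU: M=148.8000, payoff=0.0000, prob=0.029285
UDDU: M=226.9200, payoff=6.0391, prob=0.052712
DUDU: M=181.5360, payoff=6.0391, prob=0.052712
UUDU: M=276.8424, payoff=99.0582, prob=0.094882
DDUU: M=177.1791, payoff=6.0391, prob=0.052712
UDUU: M=270.1982, payoff=99.0582, prob=0.094882
DUUU: M=270.1982, payoff=99.0582, prob=0.094882
UUUU: M=412.0522, payoff=0.0000, prob=0.170788
Price = Σ prob·payoff / R^4 = 30.106641 / 1.310796 = 22.9682

price = 22.9682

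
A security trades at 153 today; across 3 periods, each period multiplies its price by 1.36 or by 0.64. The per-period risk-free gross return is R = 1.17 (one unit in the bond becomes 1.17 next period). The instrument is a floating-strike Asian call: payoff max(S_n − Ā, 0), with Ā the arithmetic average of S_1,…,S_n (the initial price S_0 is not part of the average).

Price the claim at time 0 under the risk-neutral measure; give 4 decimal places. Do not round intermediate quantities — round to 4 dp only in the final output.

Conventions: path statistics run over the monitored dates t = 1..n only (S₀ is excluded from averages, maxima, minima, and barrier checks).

price = 27.7648

With p* = (R−d)/(u−d) = 0.7361, sum probability × payoff across the paths and divide by R^3.
Enumerate all 2^3 = 8 price paths (U = up ×1.36, D = down ×0.64); each path with k up-moves has probability p*^k·(1−p*)^(3−k).
DDD: Ā=66.8989, payoff=0.0000, prob=0.018377
UDD: Ā=142.1603, payoff=0.0000, prob=0.051261
DUD: Ā=105.4403, payoff=0.0000, prob=0.051261
UUD: Ā=224.0605, payoff=0.0000, prob=0.142991
DDU: Ā=81.9395, payoff=3.2901, prob=0.051261
UDU: Ā=174.1213, payoff=6.9915, prob=0.142991
DUU: Ā=137.4013, payoff=43.7115, prob=0.142991
UUU: Ā=291.9779, payoff=92.8869, prob=0.398869
Price = Σ prob·payoff / R^3 = 44.468404 / 1.601613 = 27.7648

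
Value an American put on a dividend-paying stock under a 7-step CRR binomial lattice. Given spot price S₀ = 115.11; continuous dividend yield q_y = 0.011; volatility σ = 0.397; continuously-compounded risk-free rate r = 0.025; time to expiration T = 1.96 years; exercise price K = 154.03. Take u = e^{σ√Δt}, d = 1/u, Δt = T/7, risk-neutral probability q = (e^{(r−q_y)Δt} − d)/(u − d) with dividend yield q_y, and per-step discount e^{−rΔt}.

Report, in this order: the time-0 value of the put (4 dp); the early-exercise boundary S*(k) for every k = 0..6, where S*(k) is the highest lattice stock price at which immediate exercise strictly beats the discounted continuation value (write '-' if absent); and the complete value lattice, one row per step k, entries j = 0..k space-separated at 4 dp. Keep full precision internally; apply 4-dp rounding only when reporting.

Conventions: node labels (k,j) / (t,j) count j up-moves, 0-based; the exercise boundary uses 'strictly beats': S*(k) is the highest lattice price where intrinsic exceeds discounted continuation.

Δt=0.28000  u=1.23377  d=0.81053  q=0.45695  discount=0.99302
step 7 (expiry): payoffs max(K−S,0) = 127.5767 113.7633 92.7367 60.7304 12.0110 0.0000 0.0000 0.0000
step 6: (k=6,j=0): S=32.6372, K−S=121.3928, hold=120.4187 ⇒ V=121.3928 exercise | (k=6,j=1): S=49.6798, K−S=104.3502, hold=103.4286 ⇒ V=104.3502 exercise | (k=6,j=2): S=75.6217, K−S=78.4083, hold=77.5664 ⇒ V=78.4083 exercise | (k=6,j=3): S=115.1100, K−S=38.9200, hold=38.1995 ⇒ V=38.9200 exercise | (k=6,j=4): S=175.2185, K−S=0.0000, hold=6.4770 ⇒ V=6.4770 continue | (k=6,j=5): S=266.7145, K−S=0.0000, hold=0.0000 ⇒ V=0.0000 continue | (k=6,j=6): S=405.9882, K−S=0.0000, hold=0.0000 ⇒ V=0.0000 continue  boundary S*=115.1100
step 5: (k=5,j=0): S=40.2667, K−S=113.7633, hold=112.8127 ⇒ V=113.7633 exercise | (k=5,j=1): S=61.2933, K−S=92.7367, hold=91.8508 ⇒ V=92.7367 exercise | (k=5,j=2): S=93.2996, K−S=60.7304, hold=59.9429 ⇒ V=60.7304 exercise | (k=5,j=3): S=142.0190, K−S=12.0110, hold=23.9270 ⇒ V=23.9270 continue | (k=5,j=4): S=216.1789, K−S=0.0000, hold=3.4928 ⇒ V=3.4928 continue | (k=5,j=5): S=329.0637, K−S=0.0000, hold=0.0000 ⇒ V=0.0000 continue  boundary S*=93.2996
step 4: (k=4,j=0): S=49.6798, K−S=104.3502, hold=103.4286 ⇒ V=104.3502 exercise | (k=4,j=1): S=75.6217, K−S=78.4083, hold=77.5664 ⇒ V=78.4083 exercise | (k=4,j=2): S=115.1100, K−S=38.9200, hold=43.6066 ⇒ V=43.6066 continue | (k=4,j=3): S=175.2185, K−S=0.0000, hold=14.4877 ⇒ V=14.4877 continue | (k=4,j=4): S=266.7145, K−S=0.0000, hold=1.8835 ⇒ V=1.8835 continue  boundary S*=75.6217
step 3: (k=3,j=0): S=61.2933, K−S=92.7367, hold=91.8508 ⇒ V=92.7367 exercise | (k=3,j=1): S=93.2996, K−S=60.7304, hold=62.0695 ⇒ V=62.0695 continue | (k=3,j=2): S=142.0190, K−S=12.0110, hold=30.0893 ⇒ V=30.0893 continue | (k=3,j=3): S=216.1789, K−S=0.0000, hold=8.6673 ⇒ V=8.6673 continue  boundary S*=61.2933
step 2: (k=2,j=0): S=75.6217, K−S=78.4083, hold=78.1741 ⇒ V=78.4083 exercise | (k=2,j=1): S=115.1100, K−S=38.9200, hold=47.1250 ⇒ V=47.1250 continue | (k=2,j=2): S=175.2185, K−S=0.0000, hold=20.1588 ⇒ V=20.1588 continue  boundary S*=75.6217
step 1: (k=1,j=0): S=93.2996, K−S=60.7304, hold=63.6660 ⇒ V=63.6660 continue | (k=1,j=1): S=142.0190, K−S=12.0110, hold=34.5599 ⇒ V=34.5599 continue  boundary S*=-
step 0: (k=0,j=0): S=115.1100, K−S=38.9200, hold=50.0145 ⇒ V=50.0145 continue  boundary S*=-

price = 50.0145
boundary = - - 75.6217 61.2933 75.6217 93.2996 115.1100
tree:
50.0145
63.6660 34.5599
78.4083 47.1250 20.1588
92.7367 62.0695 30.0893 8.6673
104.3502 78.4083 43.6066 14.4877 1.8835
113.7633 92.7367 60.7304 23.9270 3.4928 0.0000
121.3928 104.3502 78.4083 38.9200 6.4770 0.0000 0.0000
127.5767 113.7633 92.7367 60.7304 12.0110 0.0000 0.0000 0.0000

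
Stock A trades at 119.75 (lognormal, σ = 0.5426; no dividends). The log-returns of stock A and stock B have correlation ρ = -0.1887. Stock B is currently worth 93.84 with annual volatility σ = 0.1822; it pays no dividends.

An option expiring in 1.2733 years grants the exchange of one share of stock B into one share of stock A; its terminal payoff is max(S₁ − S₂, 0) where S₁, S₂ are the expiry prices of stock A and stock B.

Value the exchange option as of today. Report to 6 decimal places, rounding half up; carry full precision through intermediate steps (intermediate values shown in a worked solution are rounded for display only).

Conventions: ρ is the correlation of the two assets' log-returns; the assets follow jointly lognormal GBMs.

σ_eff = √(σ₁² + σ₂² − 2ρσ₁σ₂) = √(0.5426² + 0.1822² − 2·-0.1887·0.5426·0.1822) = 0.604088
d₁ = (ln(S₁/S₂) + (q₂ − q₁ + σ_eff²/2)T) / (σ_eff√T) = (ln(119.75/93.84) + (0.0 − 0.0 + 0.182461)·1.2733) / 0.681656 = 0.698508
d₂ = d₁ − σ_eff√T = 0.698508 − 0.681656 = 0.016852
N(d₁) = 0.757570,  N(d₂) = 0.506723
V = S₁·e^{−q₁T}·N(d₁) − S₂·e^{−q₂T}·N(d₂) = 90.719051 − 47.550863 = 43.168188
Key observation: no risk-free rate is needed — with the second asset as numeraire the exchange option is a call on the ratio S₁/S₂, and r cancels out of the value.

exchange price = 43.168188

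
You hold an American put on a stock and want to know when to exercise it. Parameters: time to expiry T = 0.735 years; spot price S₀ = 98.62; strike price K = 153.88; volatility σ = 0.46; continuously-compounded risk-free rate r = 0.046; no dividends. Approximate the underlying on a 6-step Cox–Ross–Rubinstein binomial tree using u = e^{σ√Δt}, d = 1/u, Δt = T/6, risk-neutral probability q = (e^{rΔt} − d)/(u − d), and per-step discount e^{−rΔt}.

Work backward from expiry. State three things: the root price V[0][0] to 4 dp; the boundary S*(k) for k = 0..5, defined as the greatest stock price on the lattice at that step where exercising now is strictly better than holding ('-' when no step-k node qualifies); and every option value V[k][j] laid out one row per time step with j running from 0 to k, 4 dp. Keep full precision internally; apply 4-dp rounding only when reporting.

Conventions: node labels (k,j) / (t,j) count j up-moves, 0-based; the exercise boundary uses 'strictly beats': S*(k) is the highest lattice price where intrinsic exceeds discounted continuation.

params: Δt=0.12250 u=1.17468 d=0.85129 q=0.47731 e^(-rΔt)=0.99438
t_6 payoffs: 116.3450 102.0860 82.4103 55.2600 17.7958 0.0000 0.0000
t_5: node(5,0) S=44.0918 payoff=109.7882 vs cont=108.9235 → 109.7882 [stop]  node(5,1) S=60.8416 payoff=93.0384 vs cont=92.1737 → 93.0384 [stop]  node(5,2) S=83.9544 payoff=69.9256 vs cont=69.0609 → 69.9256 [stop]  node(5,3) S=115.8474 payoff=38.0326 vs cont=37.1679 → 38.0326 [stop]  node(5,4) S=159.8561 payoff=0.0000 vs cont=9.2494 → 9.2494 [wait]  node(5,5) S=220.5830 payoff=0.0000 vs cont=0.0000 → 0.0000 [wait]  ⇒ S*(5)=115.8474
t_4: node(4,0) S=51.7940 payoff=102.0860 vs cont=101.2213 → 102.0860 [stop]  node(4,1) S=71.4697 payoff=82.4103 vs cont=81.5456 → 82.4103 [stop]  node(4,2) S=98.6200 payoff=55.2600 vs cont=54.3953 → 55.2600 [stop]  node(4,3) S=136.0842 payoff=17.7958 vs cont=24.1575 → 24.1575 [wait]  node(4,4) S=187.7806 payoff=0.0000 vs cont=4.8074 → 4.8074 [wait]  ⇒ S*(4)=98.6200
t_3: node(3,0) S=60.8416 payoff=93.0384 vs cont=92.1737 → 93.0384 [stop]  node(3,1) S=83.9544 payoff=69.9256 vs cont=69.0609 → 69.9256 [stop]  node(3,2) S=115.8474 payoff=38.0326 vs cont=40.1874 → 40.1874 [wait]  node(3,3) S=159.8561 payoff=0.0000 vs cont=14.8377 → 14.8377 [wait]  ⇒ S*(3)=83.9544
t_2: node(2,0) S=71.4697 payoff=82.4103 vs cont=81.5456 → 82.4103 [stop]  node(2,1) S=98.6200 payoff=55.2600 vs cont=55.4181 → 55.4181 [wait]  node(2,2) S=136.0842 payoff=17.7958 vs cont=27.9299 → 27.9299 [wait]  ⇒ S*(2)=71.4697
t_1: node(1,0) S=83.9544 payoff=69.9256 vs cont=69.1359 → 69.9256 [stop]  node(1,1) S=115.8474 payoff=38.0326 vs cont=42.0600 → 42.0600 [wait]  ⇒ S*(1)=83.9544
t_0: node(0,0) S=98.6200 payoff=55.2600 vs cont=56.3068 → 56.3068 [wait]  ⇒ S*(0)=-

price = 56.3068
boundary = - 83.9544 71.4697 83.9544 98.6200 115.8474
tree:
56.3068
69.9256 42.0600
82.4103 55.4181 27.9299
93.0384 69.9256 40.1874 14.8377
102.0860 82.4103 55.2600 24.1575 4.8074
109.7882 93.0384 69.9256 38.0326 9.2494 0.0000
116.3450 102.0860 82.4103 55.2600 17.7958 0.0000 0.0000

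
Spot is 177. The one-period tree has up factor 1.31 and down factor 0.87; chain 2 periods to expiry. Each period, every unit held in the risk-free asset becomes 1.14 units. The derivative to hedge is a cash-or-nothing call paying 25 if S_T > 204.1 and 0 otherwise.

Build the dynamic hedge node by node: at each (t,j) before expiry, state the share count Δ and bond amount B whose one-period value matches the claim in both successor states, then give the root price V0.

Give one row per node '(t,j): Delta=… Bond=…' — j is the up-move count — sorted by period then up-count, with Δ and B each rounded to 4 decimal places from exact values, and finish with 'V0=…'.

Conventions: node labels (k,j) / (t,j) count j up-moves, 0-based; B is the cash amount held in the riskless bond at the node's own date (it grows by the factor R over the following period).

Arbitrage-free pricing uses the up-move probability p* = (R−d)/(u−d) = 0.6136, discounting each step at R = 1.14.
Payoffs at expiry: V(2,0)=0.0000, V(2,1)=0.0000, V(2,2)=25.0000
(1,0): S=153.9900. Δ = (V_up−V_dn)/(S_up−S_dn) = (0.0000−0.0000)/(201.7269−133.9713) = 0.0000. V = [p*·0.0000 + (1−p*)·0.0000]/1.14 = 0.0000. B = V − Δ·S = 0.0000.
(1,1): S=231.8700. Δ = (V_up−V_dn)/(S_up−S_dn) = (25.0000−0.0000)/(303.7497−201.7269) = 0.2450. V = [p*·25.0000 + (1−p*)·0.0000]/1.14 = 13.4569. B = V − Δ·S = -43.3612.
(0,0): S=177.0000. Δ = (V_up−V_dn)/(S_up−S_dn) = (13.4569−0.0000)/(231.8700−153.9900) = 0.1728. V = [p*·13.4569 + (1−p*)·0.0000]/1.14 = 7.2436. B = V − Δ·S = -23.3404.
Check: Δ(0,0)·S0 + B(0,0) = 7.2436 = V0.

(0,0): Delta=0.1728 Bond=-23.3404
(1,0): Delta=0.0000 Bond=0.0000
(1,1): Delta=0.2450 Bond=-43.3612
V0=7.2436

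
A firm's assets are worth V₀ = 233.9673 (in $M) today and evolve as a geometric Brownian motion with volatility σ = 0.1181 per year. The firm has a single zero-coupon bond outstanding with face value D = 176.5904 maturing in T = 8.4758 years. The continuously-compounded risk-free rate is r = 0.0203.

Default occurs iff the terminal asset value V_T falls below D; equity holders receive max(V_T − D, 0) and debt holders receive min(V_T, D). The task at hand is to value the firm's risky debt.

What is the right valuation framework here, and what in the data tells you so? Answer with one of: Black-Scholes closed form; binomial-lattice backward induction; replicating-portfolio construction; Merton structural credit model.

framework: Merton structural credit model

Key observation: the data describe a firm's assets (V₀ = 233.9673, GBM) and a single zero-coupon debt of face 176.5904, so credit quantities follow from equity-as-call in the structural model.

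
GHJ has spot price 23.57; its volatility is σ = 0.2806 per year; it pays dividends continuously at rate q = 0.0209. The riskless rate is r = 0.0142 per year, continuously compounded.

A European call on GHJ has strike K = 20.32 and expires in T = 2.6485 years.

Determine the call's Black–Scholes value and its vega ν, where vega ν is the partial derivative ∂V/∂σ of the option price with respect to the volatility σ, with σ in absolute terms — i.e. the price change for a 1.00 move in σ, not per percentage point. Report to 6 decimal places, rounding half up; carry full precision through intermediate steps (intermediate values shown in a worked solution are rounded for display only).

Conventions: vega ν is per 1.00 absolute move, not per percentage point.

σ√T = 0.2806·√2.6485 = 0.456654
d₁ = (ln(S/K) + (r−q+σ²/2)T) / (σ√T) = (ln(23.57/20.32) + (0.0142−0.0209+0.2806²/2)·2.6485) / 0.456654 = (0.148369 + 0.086522) / 0.456654 = 0.514373
d₂ = d₁ − σ√T = 0.514373 − 0.456654 = 0.057719
e^{−rT} = 0.963090
e^{−qT} = 0.946150
N(d₁) = 0.696504,  N(d₂) = 0.523014
Call price V = S·e^{−qT}·N(d₁) − K·e^{−rT}·N(d₂) = 15.532583 − 10.235369 = 5.297214
φ(d₁) = (1/√(2π))·e^{−d₁²/2} = 0.349508
ν = S·e^{−qT}·φ(d₁)·√T = 12.684609

price = 5.297214
ν = 12.684609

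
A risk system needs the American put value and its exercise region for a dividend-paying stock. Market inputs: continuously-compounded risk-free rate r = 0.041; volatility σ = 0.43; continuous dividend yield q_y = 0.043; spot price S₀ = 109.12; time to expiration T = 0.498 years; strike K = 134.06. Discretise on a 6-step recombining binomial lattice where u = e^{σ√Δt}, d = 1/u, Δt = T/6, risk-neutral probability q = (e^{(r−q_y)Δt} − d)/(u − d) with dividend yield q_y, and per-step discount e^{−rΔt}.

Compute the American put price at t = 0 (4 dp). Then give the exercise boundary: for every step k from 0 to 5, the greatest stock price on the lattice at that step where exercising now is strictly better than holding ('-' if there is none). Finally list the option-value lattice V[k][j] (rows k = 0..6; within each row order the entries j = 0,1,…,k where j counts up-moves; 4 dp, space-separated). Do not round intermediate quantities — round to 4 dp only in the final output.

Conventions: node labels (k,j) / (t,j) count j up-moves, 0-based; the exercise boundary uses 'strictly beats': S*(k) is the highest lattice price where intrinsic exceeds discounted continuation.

Δt=0.08300  u=1.13188  d=0.88348  q=0.46840  discount=0.99660
step 6 (expiry): payoffs max(K−S,0) = 82.1684 67.5787 48.8870 24.9400 0.0000 0.0000 0.0000
step 5: (k=5,j=0): S=58.7352, K−S=75.3248, hold=75.0786 ⇒ V=75.3248 exercise | (k=5,j=1): S=75.2490, K−S=58.8110, hold=58.6236 ⇒ V=58.8110 exercise | (k=5,j=2): S=96.4058, K−S=37.6542, hold=37.5422 ⇒ V=37.6542 exercise | (k=5,j=3): S=123.5110, K−S=10.5490, hold=13.2130 ⇒ V=13.2130 continue | (k=5,j=4): S=158.2369, K−S=0.0000, hold=0.0000 ⇒ V=0.0000 continue | (k=5,j=5): S=202.7264, K−S=0.0000, hold=0.0000 ⇒ V=0.0000 continue  boundary S*=96.4058
step 4: (k=4,j=0): S=66.4813, K−S=67.5787, hold=67.3601 ⇒ V=67.5787 exercise | (k=4,j=1): S=85.1730, K−S=48.8870, hold=48.7350 ⇒ V=48.8870 exercise | (k=4,j=2): S=109.1200, K−S=24.9400, hold=26.1169 ⇒ V=26.1169 continue | (k=4,j=3): S=139.7999, K−S=0.0000, hold=7.0002 ⇒ V=7.0002 continue | (k=4,j=4): S=179.1056, K−S=0.0000, hold=0.0000 ⇒ V=0.0000 continue  boundary S*=85.1730
step 3: (k=3,j=0): S=75.2490, K−S=58.8110, hold=58.6236 ⇒ V=58.8110 exercise | (k=3,j=1): S=96.4058, K−S=37.6542, hold=38.0916 ⇒ V=38.0916 continue | (k=3,j=2): S=123.5110, K−S=10.5490, hold=17.1043 ⇒ V=17.1043 continue | (k=3,j=3): S=158.2369, K−S=0.0000, hold=3.7086 ⇒ V=3.7086 continue  boundary S*=75.2490
step 2: (k=2,j=0): S=85.1730, K−S=48.8870, hold=48.9392 ⇒ V=48.9392 continue | (k=2,j=1): S=109.1200, K−S=24.9400, hold=28.1651 ⇒ V=28.1651 continue | (k=2,j=2): S=139.7999, K−S=0.0000, hold=10.7930 ⇒ V=10.7930 continue  boundary S*=-
step 1: (k=1,j=0): S=96.4058, K−S=37.6542, hold=39.0754 ⇒ V=39.0754 continue | (k=1,j=1): S=123.5110, K−S=10.5490, hold=19.9600 ⇒ V=19.9600 continue  boundary S*=-
step 0: (k=0,j=0): S=109.1200, K−S=24.9400, hold=30.0194 ⇒ V=30.0194 continue  boundary S*=-

price = 30.0194
boundary = - - - 75.2490 85.1730 96.4058
tree:
30.0194
39.0754 19.9600
48.9392 28.1651 10.7930
58.8110 38.0916 17.1043 3.7086
67.5787 48.8870 26.1169 7.0002 0.0000
75.3248 58.8110 37.6542 13.2130 0.0000 0.0000
82.1684 67.5787 48.8870 24.9400 0.0000 0.0000 0.0000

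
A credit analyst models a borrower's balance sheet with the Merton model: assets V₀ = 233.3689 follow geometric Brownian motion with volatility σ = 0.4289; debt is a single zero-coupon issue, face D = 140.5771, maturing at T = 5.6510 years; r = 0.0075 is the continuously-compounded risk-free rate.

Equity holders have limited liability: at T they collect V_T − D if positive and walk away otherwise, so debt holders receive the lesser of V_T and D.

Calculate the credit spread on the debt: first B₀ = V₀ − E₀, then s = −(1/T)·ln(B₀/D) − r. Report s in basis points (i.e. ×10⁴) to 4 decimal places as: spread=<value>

spread=470.5998

Work the structural quantities from V₀ = 233.3689 against face 140.5771:
d₁ = [ln(V₀/D) + (r + σ²/2)T] / (σ√T)
   = [ln(233.3689/140.5771) + (0.0075 + 0.5·0.4289²)·5.6510] / (0.4289·√5.6510)
   = [0.506864 + 0.562148] / 1.019574 = 1.048489
d₂ = d₁ − σ√T = 1.048489 − 1.019574 = 0.028915
N(d₁) = 0.852793,  N(d₂) = 0.511534,  e^(−rT) = 0.958503
E₀ = V₀·N(d₁) − D·e^(−rT)·N(d₂)
   = 233.3689·0.852793 − 140.5771·0.958503·0.511534 = 130.089533
B₀ = V₀ − E₀ = 233.3689 − 130.089533 = 103.279367
spread = −(1/T)·ln(B₀/D) − r = −(1/5.6510)·ln(103.279367/140.5771) − 0.0075 = 0.04705998
in basis points: 0.04705998 × 10⁴ = 470.5998 bp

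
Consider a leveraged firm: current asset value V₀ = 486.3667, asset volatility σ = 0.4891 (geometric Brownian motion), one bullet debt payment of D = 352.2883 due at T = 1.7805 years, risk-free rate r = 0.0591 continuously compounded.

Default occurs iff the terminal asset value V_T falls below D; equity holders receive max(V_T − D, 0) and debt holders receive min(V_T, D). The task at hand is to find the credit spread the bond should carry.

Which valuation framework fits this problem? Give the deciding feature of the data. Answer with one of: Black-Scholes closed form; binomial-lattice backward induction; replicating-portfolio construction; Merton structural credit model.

framework: Merton structural credit model

Key observation: the asked-for credit quantity lives on the firm's capital structure — asset value, asset volatility, debt face 352.2883 — which is the structural model's domain.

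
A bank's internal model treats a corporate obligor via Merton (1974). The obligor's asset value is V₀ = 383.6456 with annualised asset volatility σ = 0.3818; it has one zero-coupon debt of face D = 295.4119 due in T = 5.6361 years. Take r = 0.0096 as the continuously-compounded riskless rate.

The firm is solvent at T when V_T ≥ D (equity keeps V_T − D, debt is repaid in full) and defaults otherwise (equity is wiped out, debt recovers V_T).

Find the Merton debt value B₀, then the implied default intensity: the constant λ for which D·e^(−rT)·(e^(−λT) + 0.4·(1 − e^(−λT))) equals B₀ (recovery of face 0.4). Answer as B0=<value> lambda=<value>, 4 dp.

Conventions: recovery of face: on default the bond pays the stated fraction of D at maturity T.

B0=209.3458 lambda=0.0966

With assets at 383.6456 and a single debt payment of 295.4119 at 5.6361 years:
d₁ = [ln(V₀/D) + (r + σ²/2)T] / (σ√T)
   = [ln(383.6456/295.4119) + (0.0096 + 0.5·0.3818²)·5.6361] / (0.3818·√5.6361)
   = [0.261349 + 0.464897] / 0.906411 = 0.801232
d₂ = d₁ − σ√T = 0.801232 − 0.906411 = -0.105179
N(d₁) = 0.788501,  N(d₂) = 0.458117,  e^(−rT) = 0.947331
E₀ = V₀·N(d₁) − D·e^(−rT)·N(d₂)
   = 383.6456·0.788501 − 295.4119·0.947331·0.458117 = 174.299750
B₀ = V₀ − E₀ = 383.6456 − 174.299750 = 209.345850
e^(−λT) = (B₀·e^(rT)/D − 0.4)/(1 − 0.4) = (209.3458·1.055597/295.4119 − 0.4)/0.6 = 0.58009430
λ = −ln(0.58009430)/5.6361 = 0.096621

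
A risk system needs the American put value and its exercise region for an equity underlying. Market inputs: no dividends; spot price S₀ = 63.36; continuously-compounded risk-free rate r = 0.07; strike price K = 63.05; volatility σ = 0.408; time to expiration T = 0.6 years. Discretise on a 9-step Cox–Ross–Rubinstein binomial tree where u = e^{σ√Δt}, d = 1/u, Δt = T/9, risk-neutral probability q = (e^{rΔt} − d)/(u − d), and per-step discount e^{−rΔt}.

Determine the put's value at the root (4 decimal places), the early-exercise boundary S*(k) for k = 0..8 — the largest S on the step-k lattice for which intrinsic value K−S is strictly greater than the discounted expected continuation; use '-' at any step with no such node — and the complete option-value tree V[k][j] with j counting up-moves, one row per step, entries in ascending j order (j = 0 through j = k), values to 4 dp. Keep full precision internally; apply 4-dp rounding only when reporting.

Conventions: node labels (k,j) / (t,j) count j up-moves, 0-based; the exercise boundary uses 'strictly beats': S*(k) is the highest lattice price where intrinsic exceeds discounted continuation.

price = 6.8636
boundary = - - - - 41.5731 46.1916 41.5731 46.1916 51.3232
tree:
6.8636
9.5630 4.1839
12.9439 6.2156 2.1576
16.9665 8.9762 3.4674 0.8462
21.4769 12.5405 5.4368 1.4978 0.1917
25.6337 16.8584 8.2685 2.6090 0.3820 0.0000
29.3748 21.4769 12.1004 4.4505 0.7613 0.0000 0.0000
32.7418 25.6337 16.8584 7.3768 1.5172 0.0000 0.0000 0.0000
35.7722 29.3748 21.4769 11.7268 3.0234 0.0000 0.0000 0.0000 0.0000
38.4996 32.7418 25.6337 16.8584 6.0251 0.0000 0.0000 0.0000 0.0000 0.0000

Δt=0.06667  u=1.11109  d=0.90001  q=0.49585  discount=0.99534
step 9 (expiry): payoffs max(K−S,0) = 38.4996 32.7418 25.6337 16.8584 6.0251 0.0000 0.0000 0.0000 0.0000 0.0000
step 8: (k=8,j=0): S=27.2778, K−S=35.7722, hold=35.4787 ⇒ V=35.7722 exercise | (k=8,j=1): S=33.6752, K−S=29.3748, hold=29.0812 ⇒ V=29.3748 exercise | (k=8,j=2): S=41.5731, K−S=21.4769, hold=21.1834 ⇒ V=21.4769 exercise | (k=8,j=3): S=51.3232, K−S=11.7268, hold=11.4333 ⇒ V=11.7268 exercise | (k=8,j=4): S=63.3600, K−S=0.0000, hold=3.0234 ⇒ V=3.0234 continue | (k=8,j=5): S=78.2198, K−S=0.0000, hold=0.0000 ⇒ V=0.0000 continue | (k=8,j=6): S=96.5647, K−S=0.0000, hold=0.0000 ⇒ V=0.0000 continue | (k=8,j=7): S=119.2120, K−S=0.0000, hold=0.0000 ⇒ V=0.0000 continue | (k=8,j=8): S=147.1708, K−S=0.0000, hold=0.0000 ⇒ V=0.0000 continue  boundary S*=51.3232
step 7: (k=7,j=0): S=30.3082, K−S=32.7418, hold=32.4483 ⇒ V=32.7418 exercise | (k=7,j=1): S=37.4163, K−S=25.6337, hold=25.3401 ⇒ V=25.6337 exercise | (k=7,j=2): S=46.1916, K−S=16.8584, hold=16.5649 ⇒ V=16.8584 exercise | (k=7,j=3): S=57.0249, K−S=6.0251, hold=7.3768 ⇒ V=7.3768 continue | (k=7,j=4): S=70.3989, K−S=0.0000, hold=1.5172 ⇒ V=1.5172 continue | (k=7,j=5): S=86.9096, K−S=0.0000, hold=0.0000 ⇒ V=0.0000 continue | (k=7,j=6): S=107.2925, K−S=0.0000, hold=0.0000 ⇒ V=0.0000 continue | (k=7,j=7): S=132.4558, K−S=0.0000, hold=0.0000 ⇒ V=0.0000 continue  boundary S*=46.1916
step 6: (k=6,j=0): S=33.6752, K−S=29.3748, hold=29.0812 ⇒ V=29.3748 exercise | (k=6,j=1): S=41.5731, K−S=21.4769, hold=21.1834 ⇒ V=21.4769 exercise | (k=6,j=2): S=51.3232, K−S=11.7268, hold=12.1004 ⇒ V=12.1004 continue | (k=6,j=3): S=63.3600, K−S=0.0000, hold=4.4505 ⇒ V=4.4505 continue | (k=6,j=4): S=78.2198, K−S=0.0000, hold=0.7613 ⇒ V=0.7613 continue | (k=6,j=5): S=96.5647, K−S=0.0000, hold=0.0000 ⇒ V=0.0000 continue | (k=6,j=6): S=119.2120, K−S=0.0000, hold=0.0000 ⇒ V=0.0000 continue  boundary S*=41.5731
step 5: (k=5,j=0): S=37.4163, K−S=25.6337, hold=25.3401 ⇒ V=25.6337 exercise | (k=5,j=1): S=46.1916, K−S=16.8584, hold=16.7492 ⇒ V=16.8584 exercise | (k=5,j=2): S=57.0249, K−S=6.0251, hold=8.2685 ⇒ V=8.2685 continue | (k=5,j=3): S=70.3989, K−S=0.0000, hold=2.6090 ⇒ V=2.6090 continue | (k=5,j=4): S=86.9096, K−S=0.0000, hold=0.3820 ⇒ V=0.3820 continue | (k=5,j=5): S=107.2925, K−S=0.0000, hold=0.0000 ⇒ V=0.0000 continue  boundary S*=46.1916
step 4: (k=4,j=0): S=41.5731, K−S=21.4769, hold=21.1834 ⇒ V=21.4769 exercise | (k=4,j=1): S=51.3232, K−S=11.7268, hold=12.5405 ⇒ V=12.5405 continue | (k=4,j=2): S=63.3600, K−S=0.0000, hold=5.4368 ⇒ V=5.4368 continue | (k=4,j=3): S=78.2198, K−S=0.0000, hold=1.4978 ⇒ V=1.4978 continue | (k=4,j=4): S=96.5647, K−S=0.0000, hold=0.1917 ⇒ V=0.1917 continue  boundary S*=41.5731
step 3: (k=3,j=0): S=46.1916, K−S=16.8584, hold=16.9665 ⇒ V=16.9665 continue | (k=3,j=1): S=57.0249, K−S=6.0251, hold=8.9762 ⇒ V=8.9762 continue | (k=3,j=2): S=70.3989, K−S=0.0000, hold=3.4674 ⇒ V=3.4674 continue | (k=3,j=3): S=86.9096, K−S=0.0000, hold=0.8462 ⇒ V=0.8462 continue  boundary S*=-
step 2: (k=2,j=0): S=51.3232, K−S=11.7268, hold=12.9439 ⇒ V=12.9439 continue | (k=2,j=1): S=63.3600, K−S=0.0000, hold=6.2156 ⇒ V=6.2156 continue | (k=2,j=2): S=78.2198, K−S=0.0000, hold=2.1576 ⇒ V=2.1576 continue  boundary S*=-
step 1: (k=1,j=0): S=57.0249, K−S=6.0251, hold=9.5630 ⇒ V=9.5630 continue | (k=1,j=1): S=70.3989, K−S=0.0000, hold=4.1839 ⇒ V=4.1839 continue  boundary S*=-
step 0: (k=0,j=0): S=63.3600, K−S=0.0000, hold=6.8636 ⇒ V=6.8636 continue  boundary S*=-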